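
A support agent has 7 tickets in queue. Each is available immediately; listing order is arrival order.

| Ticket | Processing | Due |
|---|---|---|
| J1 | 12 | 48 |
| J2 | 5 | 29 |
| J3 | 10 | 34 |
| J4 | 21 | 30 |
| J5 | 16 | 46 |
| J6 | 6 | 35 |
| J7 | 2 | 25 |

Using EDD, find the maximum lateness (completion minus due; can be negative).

24

EDD (increasing due date): J7 J2 J4 J3 J6 J5 J1.
J7: 0→2, due 25, lateness -23
J2: 2→7, due 29, lateness -22
J4: 7→28, due 30, lateness -2
J3: 28→38, due 34, lateness 4
J6: 38→44, due 35, lateness 9
J5: 44→60, due 46, lateness 14
J1: 60→72, due 48, lateness 24
Maximum = 24.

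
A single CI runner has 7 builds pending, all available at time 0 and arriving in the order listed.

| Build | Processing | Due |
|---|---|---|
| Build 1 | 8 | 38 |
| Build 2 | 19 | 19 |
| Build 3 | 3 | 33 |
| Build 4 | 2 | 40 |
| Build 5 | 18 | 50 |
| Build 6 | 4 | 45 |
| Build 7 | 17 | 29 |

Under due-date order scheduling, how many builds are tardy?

6

EDD (increasing due date): Build 2 Build 7 Build 3 Build 1 Build 4 Build 6 Build 5.
Build 2: 0→19, due 19, tardiness 0
Build 7: 19→36, due 29, tardiness 7
Build 3: 36→39, due 33, tardiness 6
Build 1: 39→47, due 38, tardiness 9
Build 4: 47→49, due 40, tardiness 9
Build 6: 49→53, due 45, tardiness 8
Build 5: 53→71, due 50, tardiness 21
Late builds: 6.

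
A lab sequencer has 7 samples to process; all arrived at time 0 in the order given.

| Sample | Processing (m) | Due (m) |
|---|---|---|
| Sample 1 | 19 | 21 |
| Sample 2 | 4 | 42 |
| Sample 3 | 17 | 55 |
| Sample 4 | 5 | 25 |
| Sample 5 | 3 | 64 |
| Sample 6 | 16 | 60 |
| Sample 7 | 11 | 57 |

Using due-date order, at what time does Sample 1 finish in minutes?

EDD (increasing due date): Sample 1 Sample 4 Sample 2 Sample 3 Sample 7 Sample 6 Sample 5.
Sample 1: 0→19

19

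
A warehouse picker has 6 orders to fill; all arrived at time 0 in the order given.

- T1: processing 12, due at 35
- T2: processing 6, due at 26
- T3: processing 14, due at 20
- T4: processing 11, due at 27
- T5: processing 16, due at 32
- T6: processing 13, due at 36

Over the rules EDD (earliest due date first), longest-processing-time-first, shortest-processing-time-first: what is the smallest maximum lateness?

EDD (increasing due date): T3 T2 T4 T5 T1 T6.
T3: 0→14, due 20, lateness -6
T2: 14→20, due 26, lateness -6
T4: 20→31, due 27, lateness 4
T5: 31→47, due 32, lateness 15
T1: 47→59, due 35, lateness 24
T6: 59→72, due 36, lateness 36
Maximum = 36.
LPT (decreasing processing time): T5 T3 T6 T1 T4 T2.
T5: 0→16, due 32, lateness -16
T3: 16→30, due 20, lateness 10
T6: 30→43, due 36, lateness 7
T1: 43→55, due 35, lateness 20
T4: 55→66, due 27, lateness 39
T2: 66→72, due 26, lateness 46
Maximum = 46.
SPT (increasing processing time): T2 T4 T1 T6 T3 T5.
T2: 0→6, due 26, lateness -20
T4: 6→17, due 27, lateness -10
T1: 17→29, due 35, lateness -6
T6: 29→42, due 36, lateness 6
T3: 42→56, due 20, lateness 36
T5: 56→72, due 32, lateness 40
Maximum = 40.
EDD 36, LPT 46, SPT 40 → minimum 36.

36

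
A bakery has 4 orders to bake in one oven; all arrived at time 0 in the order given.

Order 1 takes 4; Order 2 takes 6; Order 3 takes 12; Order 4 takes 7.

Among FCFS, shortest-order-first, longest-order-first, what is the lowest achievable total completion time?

FIFO (arrival order): Order 1 Order 2 Order 3 Order 4.
Order 1: 0→4
Order 2: 4→10
Order 3: 10→22
Order 4: 22→29
Sum = 4+10+22+29 = 65.
SPT (increasing processing time): Order 1 Order 2 Order 4 Order 3.
Order 1: 0→4
Order 2: 4→10
Order 4: 10→17
Order 3: 17→29
Sum = 4+10+17+29 = 60.
LPT (decreasing processing time): Order 3 Order 4 Order 2 Order 1.
Order 3: 0→12
Order 4: 12→19
Order 2: 19→25
Order 1: 25→29
Sum = 12+19+25+29 = 85.
FIFO 65, SPT 60, LPT 85 → minimum 60.

60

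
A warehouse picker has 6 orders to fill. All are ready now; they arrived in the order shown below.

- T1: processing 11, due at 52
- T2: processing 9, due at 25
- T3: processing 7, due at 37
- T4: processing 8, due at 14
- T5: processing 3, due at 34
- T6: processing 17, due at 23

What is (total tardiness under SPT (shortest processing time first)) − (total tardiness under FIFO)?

SPT (increasing processing time): T5 T3 T4 T2 T1 T6.
T5: 0→3, due 34, tardiness 0
T3: 3→10, due 37, tardiness 0
T4: 10→18, due 14, tardiness 4
T2: 18→27, due 25, tardiness 2
T1: 27→38, due 52, tardiness 0
T6: 38→55, due 23, tardiness 32
Sum = 0+0+4+2+0+32 = 38.
FIFO (arrival order): T1 T2 T3 T4 T5 T6.
T1: 0→11, due 52, tardiness 0
T2: 11→20, due 25, tardiness 0
T3: 20→27, due 37, tardiness 0
T4: 27→35, due 14, tardiness 21
T5: 35→38, due 34, tardiness 4
T6: 38→55, due 23, tardiness 32
Sum = 0+0+0+21+4+32 = 57.
Difference = 38 − 57 = -19.

-19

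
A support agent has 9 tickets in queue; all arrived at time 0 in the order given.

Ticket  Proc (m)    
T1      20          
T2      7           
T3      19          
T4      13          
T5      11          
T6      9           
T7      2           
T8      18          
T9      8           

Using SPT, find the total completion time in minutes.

403

SPT (increasing processing time): T7 T2 T9 T6 T5 T4 T8 T3 T1.
T7: 0→2
T2: 2→9
T9: 9→17
T6: 17→26
T5: 26→37
T4: 37→50
T8: 50→68
T3: 68→87
T1: 87→107
Sum = 2+9+17+26+37+50+68+87+107 = 403.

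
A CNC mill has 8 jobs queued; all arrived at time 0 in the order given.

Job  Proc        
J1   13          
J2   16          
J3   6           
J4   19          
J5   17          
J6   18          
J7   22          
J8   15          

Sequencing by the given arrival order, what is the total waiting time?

FIFO (arrival order): J1 J2 J3 J4 J5 J6 J7 J8.
J1: waits 0, runs 0→13
J2: waits 13, runs 13→29
J3: waits 29, runs 29→35
J4: waits 35, runs 35→54
J5: waits 54, runs 54→71
J6: waits 71, runs 71→89
J7: waits 89, runs 89→111
J8: waits 111, runs 111→126
Sum = 0+13+29+35+54+71+89+111 = 402.

402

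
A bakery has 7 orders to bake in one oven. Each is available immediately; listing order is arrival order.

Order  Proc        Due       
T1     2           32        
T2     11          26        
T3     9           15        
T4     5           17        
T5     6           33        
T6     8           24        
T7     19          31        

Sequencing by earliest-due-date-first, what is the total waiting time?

EDD (increasing due date): T3 T4 T6 T2 T7 T1 T5.
T3: waits 0, runs 0→9
T4: waits 9, runs 9→14
T6: waits 14, runs 14→22
T2: waits 22, runs 22→33
T7: waits 33, runs 33→52
T1: waits 52, runs 52→54
T5: waits 54, runs 54→60
Sum = 0+9+14+22+33+52+54 = 184.

184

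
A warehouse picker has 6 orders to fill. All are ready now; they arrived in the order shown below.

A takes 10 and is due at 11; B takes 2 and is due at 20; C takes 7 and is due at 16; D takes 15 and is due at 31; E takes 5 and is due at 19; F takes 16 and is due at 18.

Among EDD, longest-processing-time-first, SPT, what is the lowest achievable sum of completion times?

EDD (increasing due date): A C F E B D.
A: 0→10
C: 10→17
F: 17→33
E: 33→38
B: 38→40
D: 40→55
Sum = 10+17+33+38+40+55 = 193.
LPT (decreasing processing time): F D A C E B.
F: 0→16
D: 16→31
A: 31→41
C: 41→48
E: 48→53
B: 53→55
Sum = 16+31+41+48+53+55 = 244.
SPT (increasing processing time): B E C A D F.
B: 0→2
E: 2→7
C: 7→14
A: 14→24
D: 24→39
F: 39→55
Sum = 2+7+14+24+39+55 = 141.
EDD 193, LPT 244, SPT 141 → minimum 141.

141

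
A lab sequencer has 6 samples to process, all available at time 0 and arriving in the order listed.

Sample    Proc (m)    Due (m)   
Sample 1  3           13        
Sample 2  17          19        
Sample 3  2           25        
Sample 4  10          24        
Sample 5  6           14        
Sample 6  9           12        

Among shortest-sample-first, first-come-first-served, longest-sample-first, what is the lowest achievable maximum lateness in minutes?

SPT (increasing processing time): Sample 3 Sample 1 Sample 5 Sample 6 Sample 4 Sample 2.
Sample 3: 0→2, due 25, lateness -23
Sample 1: 2→5, due 13, lateness -8
Sample 5: 5→11, due 14, lateness -3
Sample 6: 11→20, due 12, lateness 8
Sample 4: 20→30, due 24, lateness 6
Sample 2: 30→47, due 19, lateness 28
Maximum = 28.
FIFO (arrival order): Sample 1 Sample 2 Sample 3 Sample 4 Sample 5 Sample 6.
Sample 1: 0→3, due 13, lateness -10
Sample 2: 3→20, due 19, lateness 1
Sample 3: 20→22, due 25, lateness -3
Sample 4: 22→32, due 24, lateness 8
Sample 5: 32→38, due 14, lateness 24
Sample 6: 38→47, due 12, lateness 35
Maximum = 35.
LPT (decreasing processing time): Sample 2 Sample 4 Sample 6 Sample 5 Sample 1 Sample 3.
Sample 2: 0→17, due 19, lateness -2
Sample 4: 17→27, due 24, lateness 3
Sample 6: 27→36, due 12, lateness 24
Sample 5: 36→42, due 14, lateness 28
Sample 1: 42→45, due 13, lateness 32
Sample 3: 45→47, due 25, lateness 22
Maximum = 32.
SPT 28, FIFO 35, LPT 32 → minimum 28.

28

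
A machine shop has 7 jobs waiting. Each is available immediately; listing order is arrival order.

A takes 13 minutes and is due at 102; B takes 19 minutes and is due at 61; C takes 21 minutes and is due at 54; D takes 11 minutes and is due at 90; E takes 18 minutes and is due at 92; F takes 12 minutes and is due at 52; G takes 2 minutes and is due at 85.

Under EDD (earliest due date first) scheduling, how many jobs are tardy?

0

EDD (increasing due date): F C B G D E A.
F: 0→12, due 52, tardiness 0
C: 12→33, due 54, tardiness 0
B: 33→52, due 61, tardiness 0
G: 52→54, due 85, tardiness 0
D: 54→65, due 90, tardiness 0
E: 65→83, due 92, tardiness 0
A: 83→96, due 102, tardiness 0
Late jobs: 0.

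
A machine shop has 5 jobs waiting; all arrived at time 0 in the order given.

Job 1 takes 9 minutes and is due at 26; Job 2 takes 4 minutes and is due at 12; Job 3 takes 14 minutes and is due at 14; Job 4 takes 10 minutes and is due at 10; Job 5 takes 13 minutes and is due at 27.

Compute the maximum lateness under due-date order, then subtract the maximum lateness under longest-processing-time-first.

EDD (increasing due date): Job 4 Job 2 Job 3 Job 1 Job 5.
Job 4: 0→10, due 10, lateness 0
Job 2: 10→14, due 12, lateness 2
Job 3: 14→28, due 14, lateness 14
Job 1: 28→37, due 26, lateness 11
Job 5: 37→50, due 27, lateness 23
Maximum = 23.
LPT (decreasing processing time): Job 3 Job 5 Job 4 Job 1 Job 2.
Job 3: 0→14, due 14, lateness 0
Job 5: 14→27, due 27, lateness 0
Job 4: 27→37, due 10, lateness 27
Job 1: 37→46, due 26, lateness 20
Job 2: 46→50, due 12, lateness 38
Maximum = 38.
Difference = 23 − 38 = -15.

-15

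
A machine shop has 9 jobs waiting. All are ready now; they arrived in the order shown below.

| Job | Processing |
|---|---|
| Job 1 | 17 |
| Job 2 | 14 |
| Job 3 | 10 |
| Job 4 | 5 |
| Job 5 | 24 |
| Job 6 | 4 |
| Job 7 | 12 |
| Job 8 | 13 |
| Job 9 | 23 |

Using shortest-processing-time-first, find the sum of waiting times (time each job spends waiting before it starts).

338

SPT (increasing processing time): Job 6 Job 4 Job 3 Job 7 Job 8 Job 2 Job 1 Job 9 Job 5.
Job 6: waits 0, runs 0→4
Job 4: waits 4, runs 4→9
Job 3: waits 9, runs 9→19
Job 7: waits 19, runs 19→31
Job 8: waits 31, runs 31→44
Job 2: waits 44, runs 44→58
Job 1: waits 58, runs 58→75
Job 9: waits 75, runs 75→98
Job 5: waits 98, runs 98→122
Sum = 0+4+9+19+31+44+58+75+98 = 338.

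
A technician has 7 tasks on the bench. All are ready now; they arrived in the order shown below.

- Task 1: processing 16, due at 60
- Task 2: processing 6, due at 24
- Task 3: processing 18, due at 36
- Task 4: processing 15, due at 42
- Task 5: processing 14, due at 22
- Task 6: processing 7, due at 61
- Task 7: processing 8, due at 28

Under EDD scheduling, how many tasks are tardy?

4

EDD (increasing due date): Task 5 Task 2 Task 7 Task 3 Task 4 Task 1 Task 6.
Task 5: 0→14, due 22, tardiness 0
Task 2: 14→20, due 24, tardiness 0
Task 7: 20→28, due 28, tardiness 0
Task 3: 28→46, due 36, tardiness 10
Task 4: 46→61, due 42, tardiness 19
Task 1: 61→77, due 60, tardiness 17
Task 6: 77→84, due 61, tardiness 23
Late tasks: 4.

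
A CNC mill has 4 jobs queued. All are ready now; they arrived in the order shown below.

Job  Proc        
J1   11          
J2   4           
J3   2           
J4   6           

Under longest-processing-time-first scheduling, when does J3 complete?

23

LPT (decreasing processing time): J1 J4 J2 J3.
J1: 0→11
J4: 11→17
J2: 17→21
J3: 21→23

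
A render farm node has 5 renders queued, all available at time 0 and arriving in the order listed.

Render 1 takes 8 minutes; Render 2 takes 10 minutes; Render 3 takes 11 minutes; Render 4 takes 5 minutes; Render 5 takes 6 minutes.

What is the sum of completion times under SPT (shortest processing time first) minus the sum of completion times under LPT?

-32

SPT (increasing processing time): Render 4 Render 5 Render 1 Render 2 Render 3.
Render 4: 0→5
Render 5: 5→11
Render 1: 11→19
Render 2: 19→29
Render 3: 29→40
Sum = 5+11+19+29+40 = 104.
LPT (decreasing processing time): Render 3 Render 2 Render 1 Render 5 Render 4.
Render 3: 0→11
Render 2: 11→21
Render 1: 21→29
Render 5: 29→35
Render 4: 35→40
Sum = 11+21+29+35+40 = 136.
Difference = 104 − 136 = -32.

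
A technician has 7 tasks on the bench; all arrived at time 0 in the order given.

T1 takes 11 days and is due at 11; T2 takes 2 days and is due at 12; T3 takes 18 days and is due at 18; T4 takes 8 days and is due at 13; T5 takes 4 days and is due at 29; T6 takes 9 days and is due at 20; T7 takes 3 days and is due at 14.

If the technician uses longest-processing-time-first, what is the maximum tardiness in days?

43

LPT (decreasing processing time): T3 T1 T6 T4 T5 T7 T2.
T3: 0→18, due 18, tardiness 0
T1: 18→29, due 11, tardiness 18
T6: 29→38, due 20, tardiness 18
T4: 38→46, due 13, tardiness 33
T5: 46→50, due 29, tardiness 21
T7: 50→53, due 14, tardiness 39
T2: 53→55, due 12, tardiness 43
Maximum = 43.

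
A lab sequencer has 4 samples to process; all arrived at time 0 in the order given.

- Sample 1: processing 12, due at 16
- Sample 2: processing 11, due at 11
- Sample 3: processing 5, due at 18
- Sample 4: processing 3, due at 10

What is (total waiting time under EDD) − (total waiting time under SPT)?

EDD (increasing due date): Sample 4 Sample 2 Sample 1 Sample 3.
Sample 4: waits 0, runs 0→3
Sample 2: waits 3, runs 3→14
Sample 1: waits 14, runs 14→26
Sample 3: waits 26, runs 26→31
Sum = 0+3+14+26 = 43.
SPT (increasing processing time): Sample 4 Sample 3 Sample 2 Sample 1.
Sample 4: waits 0, runs 0→3
Sample 3: waits 3, runs 3→8
Sample 2: waits 8, runs 8→19
Sample 1: waits 19, runs 19→31
Sum = 0+3+8+19 = 30.
Difference = 43 − 30 = 13.

13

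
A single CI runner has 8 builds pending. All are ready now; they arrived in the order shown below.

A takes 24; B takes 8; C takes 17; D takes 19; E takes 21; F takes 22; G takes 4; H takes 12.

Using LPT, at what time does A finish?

LPT (decreasing processing time): A F E D C H B G.
A: 0→24

24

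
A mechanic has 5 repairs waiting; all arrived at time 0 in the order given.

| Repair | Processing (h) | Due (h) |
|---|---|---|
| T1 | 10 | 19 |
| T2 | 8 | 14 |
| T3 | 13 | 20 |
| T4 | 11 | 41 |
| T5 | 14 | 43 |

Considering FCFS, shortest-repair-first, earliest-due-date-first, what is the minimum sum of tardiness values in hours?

FIFO (arrival order): T1 T2 T3 T4 T5.
T1: 0→10, due 19, tardiness 0
T2: 10→18, due 14, tardiness 4
T3: 18→31, due 20, tardiness 11
T4: 31→42, due 41, tardiness 1
T5: 42→56, due 43, tardiness 13
Sum = 0+4+11+1+13 = 29.
SPT (increasing processing time): T2 T1 T4 T3 T5.
T2: 0→8, due 14, tardiness 0
T1: 8→18, due 19, tardiness 0
T4: 18→29, due 41, tardiness 0
T3: 29→42, due 20, tardiness 22
T5: 42→56, due 43, tardiness 13
Sum = 0+0+0+22+13 = 35.
EDD (increasing due date): T2 T1 T3 T4 T5.
T2: 0→8, due 14, tardiness 0
T1: 8→18, due 19, tardiness 0
T3: 18→31, due 20, tardiness 11
T4: 31→42, due 41, tardiness 1
T5: 42→56, due 43, tardiness 13
Sum = 0+0+11+1+13 = 25.
FIFO 29, SPT 35, EDD 25 → minimum 25.

25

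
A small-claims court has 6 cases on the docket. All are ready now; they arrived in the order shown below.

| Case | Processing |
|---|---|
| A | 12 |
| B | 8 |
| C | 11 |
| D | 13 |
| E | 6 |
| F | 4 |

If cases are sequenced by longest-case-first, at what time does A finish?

LPT (decreasing processing time): D A C B E F.
D: 0→13
A: 13→25

25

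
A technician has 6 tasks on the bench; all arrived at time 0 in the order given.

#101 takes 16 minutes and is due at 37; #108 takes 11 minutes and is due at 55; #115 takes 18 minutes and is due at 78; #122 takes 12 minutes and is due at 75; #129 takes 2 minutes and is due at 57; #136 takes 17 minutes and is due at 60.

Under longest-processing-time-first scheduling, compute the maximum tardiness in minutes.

LPT (decreasing processing time): #115 #136 #101 #122 #108 #129.
#115: 0→18, due 78, tardiness 0
#136: 18→35, due 60, tardiness 0
#101: 35→51, due 37, tardiness 14
#122: 51→63, due 75, tardiness 0
#108: 63→74, due 55, tardiness 19
#129: 74→76, due 57, tardiness 19
Maximum = 19.

19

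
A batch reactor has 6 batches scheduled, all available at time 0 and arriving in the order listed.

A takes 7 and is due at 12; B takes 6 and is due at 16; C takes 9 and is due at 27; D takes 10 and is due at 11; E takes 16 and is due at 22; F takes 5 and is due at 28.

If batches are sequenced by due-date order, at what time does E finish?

EDD (increasing due date): D A B E C F.
D: 0→10
A: 10→17
B: 17→23
E: 23→39

39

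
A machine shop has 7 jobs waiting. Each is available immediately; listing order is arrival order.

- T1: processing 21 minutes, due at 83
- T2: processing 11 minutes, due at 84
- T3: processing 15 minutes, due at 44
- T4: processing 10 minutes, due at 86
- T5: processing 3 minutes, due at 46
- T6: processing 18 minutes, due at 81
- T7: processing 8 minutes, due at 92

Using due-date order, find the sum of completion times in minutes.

358

EDD (increasing due date): T3 T5 T6 T1 T2 T4 T7.
T3: 0→15
T5: 15→18
T6: 18→36
T1: 36→57
T2: 57→68
T4: 68→78
T7: 78→86
Sum = 15+18+36+57+68+78+86 = 358.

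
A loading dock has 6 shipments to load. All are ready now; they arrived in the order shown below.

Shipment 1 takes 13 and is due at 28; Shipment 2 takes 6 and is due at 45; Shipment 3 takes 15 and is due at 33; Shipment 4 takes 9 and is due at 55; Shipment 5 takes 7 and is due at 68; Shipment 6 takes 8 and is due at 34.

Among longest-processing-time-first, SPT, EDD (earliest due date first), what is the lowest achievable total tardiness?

LPT (decreasing processing time): Shipment 3 Shipment 1 Shipment 4 Shipment 6 Shipment 5 Shipment 2.
Shipment 3: 0→15, due 33, tardiness 0
Shipment 1: 15→28, due 28, tardiness 0
Shipment 4: 28→37, due 55, tardiness 0
Shipment 6: 37→45, due 34, tardiness 11
Shipment 5: 45→52, due 68, tardiness 0
Shipment 2: 52→58, due 45, tardiness 13
Sum = 0+0+0+11+0+13 = 24.
SPT (increasing processing time): Shipment 2 Shipment 5 Shipment 6 Shipment 4 Shipment 1 Shipment 3.
Shipment 2: 0→6, due 45, tardiness 0
Shipment 5: 6→13, due 68, tardiness 0
Shipment 6: 13→21, due 34, tardiness 0
Shipment 4: 21→30, due 55, tardiness 0
Shipment 1: 30→43, due 28, tardiness 15
Shipment 3: 43→58, due 33, tardiness 25
Sum = 0+0+0+0+15+25 = 40.
EDD (increasing due date): Shipment 1 Shipment 3 Shipment 6 Shipment 2 Shipment 4 Shipment 5.
Shipment 1: 0→13, due 28, tardiness 0
Shipment 3: 13→28, due 33, tardiness 0
Shipment 6: 28→36, due 34, tardiness 2
Shipment 2: 36→42, due 45, tardiness 0
Shipment 4: 42→51, due 55, tardiness 0
Shipment 5: 51→58, due 68, tardiness 0
Sum = 0+0+2+0+0+0 = 2.
LPT 24, SPT 40, EDD 2 → minimum 2.

2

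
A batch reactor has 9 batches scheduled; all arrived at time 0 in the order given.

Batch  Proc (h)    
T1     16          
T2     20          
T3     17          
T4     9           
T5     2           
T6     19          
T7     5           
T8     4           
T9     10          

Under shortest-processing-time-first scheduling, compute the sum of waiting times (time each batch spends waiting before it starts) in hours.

SPT (increasing processing time): T5 T8 T7 T4 T9 T1 T3 T6 T2.
T5: waits 0, runs 0→2
T8: waits 2, runs 2→6
T7: waits 6, runs 6→11
T4: waits 11, runs 11→20
T9: waits 20, runs 20→30
T1: waits 30, runs 30→46
T3: waits 46, runs 46→63
T6: waits 63, runs 63→82
T2: waits 82, runs 82→102
Sum = 0+2+6+11+20+30+46+63+82 = 260.

260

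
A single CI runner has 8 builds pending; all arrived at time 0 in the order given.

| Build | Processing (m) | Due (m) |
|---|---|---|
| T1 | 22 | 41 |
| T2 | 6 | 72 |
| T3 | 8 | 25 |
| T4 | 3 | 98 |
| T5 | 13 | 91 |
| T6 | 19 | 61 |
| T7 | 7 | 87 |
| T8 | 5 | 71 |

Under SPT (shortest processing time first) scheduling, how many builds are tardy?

2

SPT (increasing processing time): T4 T8 T2 T7 T3 T5 T6 T1.
T4: 0→3, due 98, tardiness 0
T8: 3→8, due 71, tardiness 0
T2: 8→14, due 72, tardiness 0
T7: 14→21, due 87, tardiness 0
T3: 21→29, due 25, tardiness 4
T5: 29→42, due 91, tardiness 0
T6: 42→61, due 61, tardiness 0
T1: 61→83, due 41, tardiness 42
Late builds: 2.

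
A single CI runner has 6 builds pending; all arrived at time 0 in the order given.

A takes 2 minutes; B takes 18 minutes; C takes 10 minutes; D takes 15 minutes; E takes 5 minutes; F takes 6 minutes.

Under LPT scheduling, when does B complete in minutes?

18

LPT (decreasing processing time): B D C F E A.
B: 0→18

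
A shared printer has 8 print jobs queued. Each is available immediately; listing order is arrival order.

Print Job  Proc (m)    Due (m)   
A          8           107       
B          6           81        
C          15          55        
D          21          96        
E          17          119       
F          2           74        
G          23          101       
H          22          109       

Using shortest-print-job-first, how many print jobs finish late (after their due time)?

1

SPT (increasing processing time): F B A C E D H G.
F: 0→2, due 74, tardiness 0
B: 2→8, due 81, tardiness 0
A: 8→16, due 107, tardiness 0
C: 16→31, due 55, tardiness 0
E: 31→48, due 119, tardiness 0
D: 48→69, due 96, tardiness 0
H: 69→91, due 109, tardiness 0
G: 91→114, due 101, tardiness 13
Late print jobs: 1.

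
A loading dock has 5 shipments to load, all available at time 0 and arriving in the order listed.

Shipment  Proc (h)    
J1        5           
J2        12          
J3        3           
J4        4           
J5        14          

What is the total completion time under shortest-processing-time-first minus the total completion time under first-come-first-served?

-20

SPT (increasing processing time): J3 J4 J1 J2 J5.
J3: 0→3
J4: 3→7
J1: 7→12
J2: 12→24
J5: 24→38
Sum = 3+7+12+24+38 = 84.
FIFO (arrival order): J1 J2 J3 J4 J5.
J1: 0→5
J2: 5→17
J3: 17→20
J4: 20→24
J5: 24→38
Sum = 5+17+20+24+38 = 104.
Difference = 84 − 104 = -20.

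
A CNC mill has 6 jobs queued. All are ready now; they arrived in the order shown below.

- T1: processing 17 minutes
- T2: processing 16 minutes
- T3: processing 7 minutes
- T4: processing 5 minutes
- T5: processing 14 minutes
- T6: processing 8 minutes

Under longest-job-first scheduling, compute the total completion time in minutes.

LPT (decreasing processing time): T1 T2 T5 T6 T3 T4.
T1: 0→17
T2: 17→33
T5: 33→47
T6: 47→55
T3: 55→62
T4: 62→67
Sum = 17+33+47+55+62+67 = 281.

281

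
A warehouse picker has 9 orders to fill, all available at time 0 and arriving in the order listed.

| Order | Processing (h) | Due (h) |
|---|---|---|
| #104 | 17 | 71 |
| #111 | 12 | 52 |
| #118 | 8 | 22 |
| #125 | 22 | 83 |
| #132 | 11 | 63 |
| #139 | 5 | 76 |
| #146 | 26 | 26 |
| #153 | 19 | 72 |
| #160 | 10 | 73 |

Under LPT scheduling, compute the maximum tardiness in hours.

LPT (decreasing processing time): #146 #125 #153 #104 #111 #132 #160 #118 #139.
#146: 0→26, due 26, tardiness 0
#125: 26→48, due 83, tardiness 0
#153: 48→67, due 72, tardiness 0
#104: 67→84, due 71, tardiness 13
#111: 84→96, due 52, tardiness 44
#132: 96→107, due 63, tardiness 44
#160: 107→117, due 73, tardiness 44
#118: 117→125, due 22, tardiness 103
#139: 125→130, due 76, tardiness 54
Maximum = 103.

103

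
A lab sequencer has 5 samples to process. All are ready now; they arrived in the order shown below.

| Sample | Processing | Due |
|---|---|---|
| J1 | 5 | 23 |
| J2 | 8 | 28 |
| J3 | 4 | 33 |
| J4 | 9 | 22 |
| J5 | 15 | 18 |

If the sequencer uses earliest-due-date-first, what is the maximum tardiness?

EDD (increasing due date): J5 J4 J1 J2 J3.
J5: 0→15, due 18, tardiness 0
J4: 15→24, due 22, tardiness 2
J1: 24→29, due 23, tardiness 6
J2: 29→37, due 28, tardiness 9
J3: 37→41, due 33, tardiness 8
Maximum = 9.

9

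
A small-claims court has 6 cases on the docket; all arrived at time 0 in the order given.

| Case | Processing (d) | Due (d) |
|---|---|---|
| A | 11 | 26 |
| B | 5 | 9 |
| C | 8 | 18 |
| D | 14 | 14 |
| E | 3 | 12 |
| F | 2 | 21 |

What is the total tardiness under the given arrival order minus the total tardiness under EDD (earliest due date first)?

40

FIFO (arrival order): A B C D E F.
A: 0→11, due 26, tardiness 0
B: 11→16, due 9, tardiness 7
C: 16→24, due 18, tardiness 6
D: 24→38, due 14, tardiness 24
E: 38→41, due 12, tardiness 29
F: 41→43, due 21, tardiness 22
Sum = 0+7+6+24+29+22 = 88.
EDD (increasing due date): B E D C F A.
B: 0→5, due 9, tardiness 0
E: 5→8, due 12, tardiness 0
D: 8→22, due 14, tardiness 8
C: 22→30, due 18, tardiness 12
F: 30→32, due 21, tardiness 11
A: 32→43, due 26, tardiness 17
Sum = 0+0+8+12+11+17 = 48.
Difference = 88 − 48 = 40.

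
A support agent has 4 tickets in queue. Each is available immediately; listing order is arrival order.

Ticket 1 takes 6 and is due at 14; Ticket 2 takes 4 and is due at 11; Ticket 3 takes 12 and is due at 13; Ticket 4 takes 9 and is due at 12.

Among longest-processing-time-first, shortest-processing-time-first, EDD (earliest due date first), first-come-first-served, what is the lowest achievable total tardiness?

LPT (decreasing processing time): Ticket 3 Ticket 4 Ticket 1 Ticket 2.
Ticket 3: 0→12, due 13, tardiness 0
Ticket 4: 12→21, due 12, tardiness 9
Ticket 1: 21→27, due 14, tardiness 13
Ticket 2: 27→31, due 11, tardiness 20
Sum = 0+9+13+20 = 42.
SPT (increasing processing time): Ticket 2 Ticket 1 Ticket 4 Ticket 3.
Ticket 2: 0→4, due 11, tardiness 0
Ticket 1: 4→10, due 14, tardiness 0
Ticket 4: 10→19, due 12, tardiness 7
Ticket 3: 19→31, due 13, tardiness 18
Sum = 0+0+7+18 = 25.
EDD (increasing due date): Ticket 2 Ticket 4 Ticket 3 Ticket 1.
Ticket 2: 0→4, due 11, tardiness 0
Ticket 4: 4→13, due 12, tardiness 1
Ticket 3: 13→25, due 13, tardiness 12
Ticket 1: 25→31, due 14, tardiness 17
Sum = 0+1+12+17 = 30.
FIFO (arrival order): Ticket 1 Ticket 2 Ticket 3 Ticket 4.
Ticket 1: 0→6, due 14, tardiness 0
Ticket 2: 6→10, due 11, tardiness 0
Ticket 3: 10→22, due 13, tardiness 9
Ticket 4: 22→31, due 12, tardiness 19
Sum = 0+0+9+19 = 28.
LPT 42, SPT 25, EDD 30, FIFO 28 → minimum 25.

25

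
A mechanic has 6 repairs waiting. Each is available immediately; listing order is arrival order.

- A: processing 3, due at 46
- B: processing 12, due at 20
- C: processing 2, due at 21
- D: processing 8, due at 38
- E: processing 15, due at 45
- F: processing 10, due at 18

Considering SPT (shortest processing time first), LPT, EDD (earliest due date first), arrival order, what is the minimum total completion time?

128

SPT (increasing processing time): C A D F B E.
C: 0→2
A: 2→5
D: 5→13
F: 13→23
B: 23→35
E: 35→50
Sum = 2+5+13+23+35+50 = 128.
LPT (decreasing processing time): E B F D A C.
E: 0→15
B: 15→27
F: 27→37
D: 37→45
A: 45→48
C: 48→50
Sum = 15+27+37+45+48+50 = 222.
EDD (increasing due date): F B C D E A.
F: 0→10
B: 10→22
C: 22→24
D: 24→32
E: 32→47
A: 47→50
Sum = 10+22+24+32+47+50 = 185.
FIFO (arrival order): A B C D E F.
A: 0→3
B: 3→15
C: 15→17
D: 17→25
E: 25→40
F: 40→50
Sum = 3+15+17+25+40+50 = 150.
SPT 128, LPT 222, EDD 185, FIFO 150 → minimum 128.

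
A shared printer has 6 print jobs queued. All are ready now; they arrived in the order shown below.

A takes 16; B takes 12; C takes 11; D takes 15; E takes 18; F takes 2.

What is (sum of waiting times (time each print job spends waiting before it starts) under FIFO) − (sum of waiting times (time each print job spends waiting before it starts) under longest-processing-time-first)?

-25

FIFO (arrival order): A B C D E F.
A: waits 0, runs 0→16
B: waits 16, runs 16→28
C: waits 28, runs 28→39
D: waits 39, runs 39→54
E: waits 54, runs 54→72
F: waits 72, runs 72→74
Sum = 0+16+28+39+54+72 = 209.
LPT (decreasing processing time): E A D B C F.
E: waits 0, runs 0→18
A: waits 18, runs 18→34
D: waits 34, runs 34→49
B: waits 49, runs 49→61
C: waits 61, runs 61→72
F: waits 72, runs 72→74
Sum = 0+18+34+49+61+72 = 234.
Difference = 209 − 234 = -25.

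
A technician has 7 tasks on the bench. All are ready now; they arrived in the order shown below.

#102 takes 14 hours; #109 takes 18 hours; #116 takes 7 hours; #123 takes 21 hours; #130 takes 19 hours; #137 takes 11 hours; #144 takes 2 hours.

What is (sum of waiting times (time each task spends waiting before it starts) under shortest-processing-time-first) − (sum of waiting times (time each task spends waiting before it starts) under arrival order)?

SPT (increasing processing time): #144 #116 #137 #102 #109 #130 #123.
#144: waits 0, runs 0→2
#116: waits 2, runs 2→9
#137: waits 9, runs 9→20
#102: waits 20, runs 20→34
#109: waits 34, runs 34→52
#130: waits 52, runs 52→71
#123: waits 71, runs 71→92
Sum = 0+2+9+20+34+52+71 = 188.
FIFO (arrival order): #102 #109 #116 #123 #130 #137 #144.
#102: waits 0, runs 0→14
#109: waits 14, runs 14→32
#116: waits 32, runs 32→39
#123: waits 39, runs 39→60
#130: waits 60, runs 60→79
#137: waits 79, runs 79→90
#144: waits 90, runs 90→92
Sum = 0+14+32+39+60+79+90 = 314.
Difference = 188 − 314 = -126.

-126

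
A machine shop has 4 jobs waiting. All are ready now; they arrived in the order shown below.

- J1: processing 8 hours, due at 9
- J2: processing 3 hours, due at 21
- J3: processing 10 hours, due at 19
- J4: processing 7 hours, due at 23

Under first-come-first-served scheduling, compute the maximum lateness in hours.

FIFO (arrival order): J1 J2 J3 J4.
J1: 0→8, due 9, lateness -1
J2: 8→11, due 21, lateness -10
J3: 11→21, due 19, lateness 2
J4: 21→28, due 23, lateness 5
Maximum = 5.

5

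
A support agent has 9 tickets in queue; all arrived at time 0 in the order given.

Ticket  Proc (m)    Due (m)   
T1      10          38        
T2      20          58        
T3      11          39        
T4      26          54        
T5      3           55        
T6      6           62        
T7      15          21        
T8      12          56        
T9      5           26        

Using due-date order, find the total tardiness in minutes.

EDD (increasing due date): T7 T9 T1 T3 T4 T5 T8 T2 T6.
T7: 0→15, due 21, tardiness 0
T9: 15→20, due 26, tardiness 0
T1: 20→30, due 38, tardiness 0
T3: 30→41, due 39, tardiness 2
T4: 41→67, due 54, tardiness 13
T5: 67→70, due 55, tardiness 15
T8: 70→82, due 56, tardiness 26
T2: 82→102, due 58, tardiness 44
T6: 102→108, due 62, tardiness 46
Sum = 0+0+0+2+13+15+26+44+46 = 146.

146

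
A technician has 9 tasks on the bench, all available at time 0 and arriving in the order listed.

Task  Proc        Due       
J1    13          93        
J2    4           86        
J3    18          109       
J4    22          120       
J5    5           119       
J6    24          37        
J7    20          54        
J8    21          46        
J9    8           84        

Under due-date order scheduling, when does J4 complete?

135

EDD (increasing due date): J6 J8 J7 J9 J2 J1 J3 J5 J4.
J6: 0→24
J8: 24→45
J7: 45→65
J9: 65→73
J2: 73→77
J1: 77→90
J3: 90→108
J5: 108→113
J4: 113→135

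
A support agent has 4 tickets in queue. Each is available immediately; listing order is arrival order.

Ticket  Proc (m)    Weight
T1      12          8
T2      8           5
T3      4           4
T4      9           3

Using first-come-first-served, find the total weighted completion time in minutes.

FIFO (arrival order): T1 T2 T3 T4.
T1: finishes 12, weight 8, w·C = 96
T2: finishes 20, weight 5, w·C = 100
T3: finishes 24, weight 4, w·C = 96
T4: finishes 33, weight 3, w·C = 99
Sum = 96+100+96+99 = 391.

391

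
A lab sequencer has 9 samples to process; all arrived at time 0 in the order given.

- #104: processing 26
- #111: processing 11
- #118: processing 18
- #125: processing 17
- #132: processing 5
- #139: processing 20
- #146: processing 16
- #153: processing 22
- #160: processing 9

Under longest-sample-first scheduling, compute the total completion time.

LPT (decreasing processing time): #104 #153 #139 #118 #125 #146 #111 #160 #132.
#104: 0→26
#153: 26→48
#139: 48→68
#118: 68→86
#125: 86→103
#146: 103→119
#111: 119→130
#160: 130→139
#132: 139→144
Sum = 26+48+68+86+103+119+130+139+144 = 863.

863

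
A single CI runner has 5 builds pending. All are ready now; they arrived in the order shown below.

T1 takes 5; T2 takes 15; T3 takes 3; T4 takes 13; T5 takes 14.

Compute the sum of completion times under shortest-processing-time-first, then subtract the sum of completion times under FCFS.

SPT (increasing processing time): T3 T1 T4 T5 T2.
T3: 0→3
T1: 3→8
T4: 8→21
T5: 21→35
T2: 35→50
Sum = 3+8+21+35+50 = 117.
FIFO (arrival order): T1 T2 T3 T4 T5.
T1: 0→5
T2: 5→20
T3: 20→23
T4: 23→36
T5: 36→50
Sum = 5+20+23+36+50 = 134.
Difference = 117 − 134 = -17.

-17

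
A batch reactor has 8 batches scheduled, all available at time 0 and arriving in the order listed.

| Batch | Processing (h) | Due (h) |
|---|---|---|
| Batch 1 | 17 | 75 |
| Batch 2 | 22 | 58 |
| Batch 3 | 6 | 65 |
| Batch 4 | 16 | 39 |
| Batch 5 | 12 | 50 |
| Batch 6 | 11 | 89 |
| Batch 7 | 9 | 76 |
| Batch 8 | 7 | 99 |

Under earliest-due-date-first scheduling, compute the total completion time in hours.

498

EDD (increasing due date): Batch 4 Batch 5 Batch 2 Batch 3 Batch 1 Batch 7 Batch 6 Batch 8.
Batch 4: 0→16
Batch 5: 16→28
Batch 2: 28→50
Batch 3: 50→56
Batch 1: 56→73
Batch 7: 73→82
Batch 6: 82→93
Batch 8: 93→100
Sum = 16+28+50+56+73+82+93+100 = 498.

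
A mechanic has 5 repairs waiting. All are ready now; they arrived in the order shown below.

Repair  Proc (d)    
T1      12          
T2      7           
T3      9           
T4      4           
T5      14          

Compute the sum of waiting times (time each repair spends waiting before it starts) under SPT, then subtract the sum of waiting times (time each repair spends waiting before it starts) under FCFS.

-24

SPT (increasing processing time): T4 T2 T3 T1 T5.
T4: waits 0, runs 0→4
T2: waits 4, runs 4→11
T3: waits 11, runs 11→20
T1: waits 20, runs 20→32
T5: waits 32, runs 32→46
Sum = 0+4+11+20+32 = 67.
FIFO (arrival order): T1 T2 T3 T4 T5.
T1: waits 0, runs 0→12
T2: waits 12, runs 12→19
T3: waits 19, runs 19→28
T4: waits 28, runs 28→32
T5: waits 32, runs 32→46
Sum = 0+12+19+28+32 = 91.
Difference = 67 − 91 = -24.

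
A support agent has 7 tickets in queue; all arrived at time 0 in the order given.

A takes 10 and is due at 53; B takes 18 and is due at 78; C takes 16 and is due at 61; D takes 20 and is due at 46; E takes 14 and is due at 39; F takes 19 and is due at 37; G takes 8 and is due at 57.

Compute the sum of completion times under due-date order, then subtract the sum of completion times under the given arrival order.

5

EDD (increasing due date): F E D A G C B.
F: 0→19
E: 19→33
D: 33→53
A: 53→63
G: 63→71
C: 71→87
B: 87→105
Sum = 19+33+53+63+71+87+105 = 431.
FIFO (arrival order): A B C D E F G.
A: 0→10
B: 10→28
C: 28→44
D: 44→64
E: 64→78
F: 78→97
G: 97→105
Sum = 10+28+44+64+78+97+105 = 426.
Difference = 431 − 426 = 5.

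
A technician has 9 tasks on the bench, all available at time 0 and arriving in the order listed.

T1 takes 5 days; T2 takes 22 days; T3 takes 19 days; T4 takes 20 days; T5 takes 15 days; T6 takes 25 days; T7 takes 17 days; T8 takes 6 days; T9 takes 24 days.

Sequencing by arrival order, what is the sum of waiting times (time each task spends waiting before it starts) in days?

583

FIFO (arrival order): T1 T2 T3 T4 T5 T6 T7 T8 T9.
T1: waits 0, runs 0→5
T2: waits 5, runs 5→27
T3: waits 27, runs 27→46
T4: waits 46, runs 46→66
T5: waits 66, runs 66→81
T6: waits 81, runs 81→106
T7: waits 106, runs 106→123
T8: waits 123, runs 123→129
T9: waits 129, runs 129→153
Sum = 0+5+27+46+66+81+106+123+129 = 583.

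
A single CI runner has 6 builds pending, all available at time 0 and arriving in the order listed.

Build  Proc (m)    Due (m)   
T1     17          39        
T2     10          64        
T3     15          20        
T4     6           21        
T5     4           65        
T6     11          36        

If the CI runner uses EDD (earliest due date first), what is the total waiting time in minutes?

176

EDD (increasing due date): T3 T4 T6 T1 T2 T5.
T3: waits 0, runs 0→15
T4: waits 15, runs 15→21
T6: waits 21, runs 21→32
T1: waits 32, runs 32→49
T2: waits 49, runs 49→59
T5: waits 59, runs 59→63
Sum = 0+15+21+32+49+59 = 176.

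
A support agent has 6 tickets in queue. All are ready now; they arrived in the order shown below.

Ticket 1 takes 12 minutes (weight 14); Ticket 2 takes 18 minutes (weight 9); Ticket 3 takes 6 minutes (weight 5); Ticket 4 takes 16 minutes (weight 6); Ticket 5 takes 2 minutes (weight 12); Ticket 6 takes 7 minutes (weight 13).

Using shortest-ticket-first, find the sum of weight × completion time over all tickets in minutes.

1444

SPT (increasing processing time): Ticket 5 Ticket 3 Ticket 6 Ticket 1 Ticket 4 Ticket 2.
Ticket 5: finishes 2, weight 12, w·C = 24
Ticket 3: finishes 8, weight 5, w·C = 40
Ticket 6: finishes 15, weight 13, w·C = 195
Ticket 1: finishes 27, weight 14, w·C = 378
Ticket 4: finishes 43, weight 6, w·C = 258
Ticket 2: finishes 61, weight 9, w·C = 549
Sum = 24+40+195+378+258+549 = 1444.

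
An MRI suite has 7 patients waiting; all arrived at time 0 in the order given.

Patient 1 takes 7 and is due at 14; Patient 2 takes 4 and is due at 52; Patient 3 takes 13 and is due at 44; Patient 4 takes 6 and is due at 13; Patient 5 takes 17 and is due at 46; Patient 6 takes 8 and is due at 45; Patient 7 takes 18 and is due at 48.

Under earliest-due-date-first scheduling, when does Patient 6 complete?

34

EDD (increasing due date): Patient 4 Patient 1 Patient 3 Patient 6 Patient 5 Patient 7 Patient 2.
Patient 4: 0→6
Patient 1: 6→13
Patient 3: 13→26
Patient 6: 26→34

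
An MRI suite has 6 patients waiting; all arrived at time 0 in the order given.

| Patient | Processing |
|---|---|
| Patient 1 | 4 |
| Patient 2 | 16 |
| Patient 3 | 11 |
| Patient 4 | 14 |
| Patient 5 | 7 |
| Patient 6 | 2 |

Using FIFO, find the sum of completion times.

206

FIFO (arrival order): Patient 1 Patient 2 Patient 3 Patient 4 Patient 5 Patient 6.
Patient 1: 0→4
Patient 2: 4→20
Patient 3: 20→31
Patient 4: 31→45
Patient 5: 45→52
Patient 6: 52→54
Sum = 4+20+31+45+52+54 = 206.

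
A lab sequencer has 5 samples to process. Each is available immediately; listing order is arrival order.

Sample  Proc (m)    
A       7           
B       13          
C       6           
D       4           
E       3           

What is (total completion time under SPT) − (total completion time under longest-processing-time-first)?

SPT (increasing processing time): E D C A B.
E: 0→3
D: 3→7
C: 7→13
A: 13→20
B: 20→33
Sum = 3+7+13+20+33 = 76.
LPT (decreasing processing time): B A C D E.
B: 0→13
A: 13→20
C: 20→26
D: 26→30
E: 30→33
Sum = 13+20+26+30+33 = 122.
Difference = 76 − 122 = -46.

-46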